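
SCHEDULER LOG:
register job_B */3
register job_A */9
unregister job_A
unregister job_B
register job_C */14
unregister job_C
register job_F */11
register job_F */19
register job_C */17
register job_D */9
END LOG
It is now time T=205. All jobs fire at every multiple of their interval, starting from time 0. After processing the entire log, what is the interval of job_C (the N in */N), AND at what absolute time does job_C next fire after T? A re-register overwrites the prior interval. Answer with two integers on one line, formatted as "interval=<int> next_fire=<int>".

Answer: interval=17 next_fire=221

Derivation:
Op 1: register job_B */3 -> active={job_B:*/3}
Op 2: register job_A */9 -> active={job_A:*/9, job_B:*/3}
Op 3: unregister job_A -> active={job_B:*/3}
Op 4: unregister job_B -> active={}
Op 5: register job_C */14 -> active={job_C:*/14}
Op 6: unregister job_C -> active={}
Op 7: register job_F */11 -> active={job_F:*/11}
Op 8: register job_F */19 -> active={job_F:*/19}
Op 9: register job_C */17 -> active={job_C:*/17, job_F:*/19}
Op 10: register job_D */9 -> active={job_C:*/17, job_D:*/9, job_F:*/19}
Final interval of job_C = 17
Next fire of job_C after T=205: (205//17+1)*17 = 221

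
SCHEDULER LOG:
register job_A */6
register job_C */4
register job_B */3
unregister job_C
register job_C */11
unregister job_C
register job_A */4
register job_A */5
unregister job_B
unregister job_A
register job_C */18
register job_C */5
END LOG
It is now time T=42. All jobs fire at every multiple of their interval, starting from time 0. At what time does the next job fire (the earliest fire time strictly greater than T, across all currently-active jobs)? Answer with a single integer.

Op 1: register job_A */6 -> active={job_A:*/6}
Op 2: register job_C */4 -> active={job_A:*/6, job_C:*/4}
Op 3: register job_B */3 -> active={job_A:*/6, job_B:*/3, job_C:*/4}
Op 4: unregister job_C -> active={job_A:*/6, job_B:*/3}
Op 5: register job_C */11 -> active={job_A:*/6, job_B:*/3, job_C:*/11}
Op 6: unregister job_C -> active={job_A:*/6, job_B:*/3}
Op 7: register job_A */4 -> active={job_A:*/4, job_B:*/3}
Op 8: register job_A */5 -> active={job_A:*/5, job_B:*/3}
Op 9: unregister job_B -> active={job_A:*/5}
Op 10: unregister job_A -> active={}
Op 11: register job_C */18 -> active={job_C:*/18}
Op 12: register job_C */5 -> active={job_C:*/5}
  job_C: interval 5, next fire after T=42 is 45
Earliest fire time = 45 (job job_C)

Answer: 45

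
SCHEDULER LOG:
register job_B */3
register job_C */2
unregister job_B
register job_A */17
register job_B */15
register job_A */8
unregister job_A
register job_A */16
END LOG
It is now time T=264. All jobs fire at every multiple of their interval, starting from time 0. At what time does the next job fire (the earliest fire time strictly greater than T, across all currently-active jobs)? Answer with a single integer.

Answer: 266

Derivation:
Op 1: register job_B */3 -> active={job_B:*/3}
Op 2: register job_C */2 -> active={job_B:*/3, job_C:*/2}
Op 3: unregister job_B -> active={job_C:*/2}
Op 4: register job_A */17 -> active={job_A:*/17, job_C:*/2}
Op 5: register job_B */15 -> active={job_A:*/17, job_B:*/15, job_C:*/2}
Op 6: register job_A */8 -> active={job_A:*/8, job_B:*/15, job_C:*/2}
Op 7: unregister job_A -> active={job_B:*/15, job_C:*/2}
Op 8: register job_A */16 -> active={job_A:*/16, job_B:*/15, job_C:*/2}
  job_A: interval 16, next fire after T=264 is 272
  job_B: interval 15, next fire after T=264 is 270
  job_C: interval 2, next fire after T=264 is 266
Earliest fire time = 266 (job job_C)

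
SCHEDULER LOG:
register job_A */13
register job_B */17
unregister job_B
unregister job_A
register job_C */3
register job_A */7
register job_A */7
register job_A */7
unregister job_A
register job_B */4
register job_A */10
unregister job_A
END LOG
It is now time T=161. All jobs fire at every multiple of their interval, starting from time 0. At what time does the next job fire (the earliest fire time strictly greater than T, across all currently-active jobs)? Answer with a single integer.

Answer: 162

Derivation:
Op 1: register job_A */13 -> active={job_A:*/13}
Op 2: register job_B */17 -> active={job_A:*/13, job_B:*/17}
Op 3: unregister job_B -> active={job_A:*/13}
Op 4: unregister job_A -> active={}
Op 5: register job_C */3 -> active={job_C:*/3}
Op 6: register job_A */7 -> active={job_A:*/7, job_C:*/3}
Op 7: register job_A */7 -> active={job_A:*/7, job_C:*/3}
Op 8: register job_A */7 -> active={job_A:*/7, job_C:*/3}
Op 9: unregister job_A -> active={job_C:*/3}
Op 10: register job_B */4 -> active={job_B:*/4, job_C:*/3}
Op 11: register job_A */10 -> active={job_A:*/10, job_B:*/4, job_C:*/3}
Op 12: unregister job_A -> active={job_B:*/4, job_C:*/3}
  job_B: interval 4, next fire after T=161 is 164
  job_C: interval 3, next fire after T=161 is 162
Earliest fire time = 162 (job job_C)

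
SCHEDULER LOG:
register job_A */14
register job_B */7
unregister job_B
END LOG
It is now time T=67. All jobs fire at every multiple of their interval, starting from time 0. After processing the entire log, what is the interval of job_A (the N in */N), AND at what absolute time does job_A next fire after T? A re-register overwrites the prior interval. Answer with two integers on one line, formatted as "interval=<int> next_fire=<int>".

Answer: interval=14 next_fire=70

Derivation:
Op 1: register job_A */14 -> active={job_A:*/14}
Op 2: register job_B */7 -> active={job_A:*/14, job_B:*/7}
Op 3: unregister job_B -> active={job_A:*/14}
Final interval of job_A = 14
Next fire of job_A after T=67: (67//14+1)*14 = 70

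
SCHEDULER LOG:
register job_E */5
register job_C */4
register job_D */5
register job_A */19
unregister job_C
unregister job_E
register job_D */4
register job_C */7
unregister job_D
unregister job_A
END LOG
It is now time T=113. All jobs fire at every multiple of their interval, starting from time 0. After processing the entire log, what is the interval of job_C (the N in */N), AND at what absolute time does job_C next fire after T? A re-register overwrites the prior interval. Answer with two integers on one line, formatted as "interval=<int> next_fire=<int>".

Op 1: register job_E */5 -> active={job_E:*/5}
Op 2: register job_C */4 -> active={job_C:*/4, job_E:*/5}
Op 3: register job_D */5 -> active={job_C:*/4, job_D:*/5, job_E:*/5}
Op 4: register job_A */19 -> active={job_A:*/19, job_C:*/4, job_D:*/5, job_E:*/5}
Op 5: unregister job_C -> active={job_A:*/19, job_D:*/5, job_E:*/5}
Op 6: unregister job_E -> active={job_A:*/19, job_D:*/5}
Op 7: register job_D */4 -> active={job_A:*/19, job_D:*/4}
Op 8: register job_C */7 -> active={job_A:*/19, job_C:*/7, job_D:*/4}
Op 9: unregister job_D -> active={job_A:*/19, job_C:*/7}
Op 10: unregister job_A -> active={job_C:*/7}
Final interval of job_C = 7
Next fire of job_C after T=113: (113//7+1)*7 = 119

Answer: interval=7 next_fire=119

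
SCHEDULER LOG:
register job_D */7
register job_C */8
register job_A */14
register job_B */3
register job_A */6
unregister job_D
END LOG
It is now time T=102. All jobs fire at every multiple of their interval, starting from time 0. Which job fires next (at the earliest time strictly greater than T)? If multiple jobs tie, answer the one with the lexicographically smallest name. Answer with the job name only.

Op 1: register job_D */7 -> active={job_D:*/7}
Op 2: register job_C */8 -> active={job_C:*/8, job_D:*/7}
Op 3: register job_A */14 -> active={job_A:*/14, job_C:*/8, job_D:*/7}
Op 4: register job_B */3 -> active={job_A:*/14, job_B:*/3, job_C:*/8, job_D:*/7}
Op 5: register job_A */6 -> active={job_A:*/6, job_B:*/3, job_C:*/8, job_D:*/7}
Op 6: unregister job_D -> active={job_A:*/6, job_B:*/3, job_C:*/8}
  job_A: interval 6, next fire after T=102 is 108
  job_B: interval 3, next fire after T=102 is 105
  job_C: interval 8, next fire after T=102 is 104
Earliest = 104, winner (lex tiebreak) = job_C

Answer: job_C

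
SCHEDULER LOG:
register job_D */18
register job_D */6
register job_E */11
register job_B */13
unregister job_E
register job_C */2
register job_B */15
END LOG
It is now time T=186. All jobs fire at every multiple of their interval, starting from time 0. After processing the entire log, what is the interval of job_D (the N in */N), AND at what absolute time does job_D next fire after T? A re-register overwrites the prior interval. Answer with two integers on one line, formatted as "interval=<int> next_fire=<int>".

Op 1: register job_D */18 -> active={job_D:*/18}
Op 2: register job_D */6 -> active={job_D:*/6}
Op 3: register job_E */11 -> active={job_D:*/6, job_E:*/11}
Op 4: register job_B */13 -> active={job_B:*/13, job_D:*/6, job_E:*/11}
Op 5: unregister job_E -> active={job_B:*/13, job_D:*/6}
Op 6: register job_C */2 -> active={job_B:*/13, job_C:*/2, job_D:*/6}
Op 7: register job_B */15 -> active={job_B:*/15, job_C:*/2, job_D:*/6}
Final interval of job_D = 6
Next fire of job_D after T=186: (186//6+1)*6 = 192

Answer: interval=6 next_fire=192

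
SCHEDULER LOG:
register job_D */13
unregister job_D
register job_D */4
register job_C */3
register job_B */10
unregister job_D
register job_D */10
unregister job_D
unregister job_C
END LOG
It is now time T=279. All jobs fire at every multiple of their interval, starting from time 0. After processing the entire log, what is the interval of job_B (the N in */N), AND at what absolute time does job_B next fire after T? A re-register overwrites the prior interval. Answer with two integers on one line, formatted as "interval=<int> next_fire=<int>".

Op 1: register job_D */13 -> active={job_D:*/13}
Op 2: unregister job_D -> active={}
Op 3: register job_D */4 -> active={job_D:*/4}
Op 4: register job_C */3 -> active={job_C:*/3, job_D:*/4}
Op 5: register job_B */10 -> active={job_B:*/10, job_C:*/3, job_D:*/4}
Op 6: unregister job_D -> active={job_B:*/10, job_C:*/3}
Op 7: register job_D */10 -> active={job_B:*/10, job_C:*/3, job_D:*/10}
Op 8: unregister job_D -> active={job_B:*/10, job_C:*/3}
Op 9: unregister job_C -> active={job_B:*/10}
Final interval of job_B = 10
Next fire of job_B after T=279: (279//10+1)*10 = 280

Answer: interval=10 next_fire=280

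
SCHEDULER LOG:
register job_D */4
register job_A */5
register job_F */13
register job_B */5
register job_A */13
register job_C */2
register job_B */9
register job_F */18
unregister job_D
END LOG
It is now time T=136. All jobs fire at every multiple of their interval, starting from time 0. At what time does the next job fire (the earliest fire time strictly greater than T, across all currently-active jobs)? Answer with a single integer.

Op 1: register job_D */4 -> active={job_D:*/4}
Op 2: register job_A */5 -> active={job_A:*/5, job_D:*/4}
Op 3: register job_F */13 -> active={job_A:*/5, job_D:*/4, job_F:*/13}
Op 4: register job_B */5 -> active={job_A:*/5, job_B:*/5, job_D:*/4, job_F:*/13}
Op 5: register job_A */13 -> active={job_A:*/13, job_B:*/5, job_D:*/4, job_F:*/13}
Op 6: register job_C */2 -> active={job_A:*/13, job_B:*/5, job_C:*/2, job_D:*/4, job_F:*/13}
Op 7: register job_B */9 -> active={job_A:*/13, job_B:*/9, job_C:*/2, job_D:*/4, job_F:*/13}
Op 8: register job_F */18 -> active={job_A:*/13, job_B:*/9, job_C:*/2, job_D:*/4, job_F:*/18}
Op 9: unregister job_D -> active={job_A:*/13, job_B:*/9, job_C:*/2, job_F:*/18}
  job_A: interval 13, next fire after T=136 is 143
  job_B: interval 9, next fire after T=136 is 144
  job_C: interval 2, next fire after T=136 is 138
  job_F: interval 18, next fire after T=136 is 144
Earliest fire time = 138 (job job_C)

Answer: 138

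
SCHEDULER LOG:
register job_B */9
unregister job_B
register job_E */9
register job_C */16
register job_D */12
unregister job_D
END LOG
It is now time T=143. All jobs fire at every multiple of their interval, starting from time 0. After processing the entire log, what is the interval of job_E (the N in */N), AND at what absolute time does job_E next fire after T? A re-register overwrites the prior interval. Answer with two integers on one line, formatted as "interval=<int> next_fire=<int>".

Op 1: register job_B */9 -> active={job_B:*/9}
Op 2: unregister job_B -> active={}
Op 3: register job_E */9 -> active={job_E:*/9}
Op 4: register job_C */16 -> active={job_C:*/16, job_E:*/9}
Op 5: register job_D */12 -> active={job_C:*/16, job_D:*/12, job_E:*/9}
Op 6: unregister job_D -> active={job_C:*/16, job_E:*/9}
Final interval of job_E = 9
Next fire of job_E after T=143: (143//9+1)*9 = 144

Answer: interval=9 next_fire=144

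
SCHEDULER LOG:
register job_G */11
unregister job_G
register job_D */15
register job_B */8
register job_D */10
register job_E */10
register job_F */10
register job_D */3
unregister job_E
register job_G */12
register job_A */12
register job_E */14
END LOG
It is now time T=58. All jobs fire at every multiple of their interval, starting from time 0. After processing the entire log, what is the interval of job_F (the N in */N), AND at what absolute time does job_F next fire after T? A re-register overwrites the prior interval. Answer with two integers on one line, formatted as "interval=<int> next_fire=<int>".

Op 1: register job_G */11 -> active={job_G:*/11}
Op 2: unregister job_G -> active={}
Op 3: register job_D */15 -> active={job_D:*/15}
Op 4: register job_B */8 -> active={job_B:*/8, job_D:*/15}
Op 5: register job_D */10 -> active={job_B:*/8, job_D:*/10}
Op 6: register job_E */10 -> active={job_B:*/8, job_D:*/10, job_E:*/10}
Op 7: register job_F */10 -> active={job_B:*/8, job_D:*/10, job_E:*/10, job_F:*/10}
Op 8: register job_D */3 -> active={job_B:*/8, job_D:*/3, job_E:*/10, job_F:*/10}
Op 9: unregister job_E -> active={job_B:*/8, job_D:*/3, job_F:*/10}
Op 10: register job_G */12 -> active={job_B:*/8, job_D:*/3, job_F:*/10, job_G:*/12}
Op 11: register job_A */12 -> active={job_A:*/12, job_B:*/8, job_D:*/3, job_F:*/10, job_G:*/12}
Op 12: register job_E */14 -> active={job_A:*/12, job_B:*/8, job_D:*/3, job_E:*/14, job_F:*/10, job_G:*/12}
Final interval of job_F = 10
Next fire of job_F after T=58: (58//10+1)*10 = 60

Answer: interval=10 next_fire=60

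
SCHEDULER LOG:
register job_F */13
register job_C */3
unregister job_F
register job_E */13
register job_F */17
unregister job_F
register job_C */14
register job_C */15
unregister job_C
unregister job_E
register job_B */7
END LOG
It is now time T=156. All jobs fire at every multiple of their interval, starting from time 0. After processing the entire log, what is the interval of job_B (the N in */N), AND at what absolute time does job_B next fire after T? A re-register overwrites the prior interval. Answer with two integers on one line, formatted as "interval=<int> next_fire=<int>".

Answer: interval=7 next_fire=161

Derivation:
Op 1: register job_F */13 -> active={job_F:*/13}
Op 2: register job_C */3 -> active={job_C:*/3, job_F:*/13}
Op 3: unregister job_F -> active={job_C:*/3}
Op 4: register job_E */13 -> active={job_C:*/3, job_E:*/13}
Op 5: register job_F */17 -> active={job_C:*/3, job_E:*/13, job_F:*/17}
Op 6: unregister job_F -> active={job_C:*/3, job_E:*/13}
Op 7: register job_C */14 -> active={job_C:*/14, job_E:*/13}
Op 8: register job_C */15 -> active={job_C:*/15, job_E:*/13}
Op 9: unregister job_C -> active={job_E:*/13}
Op 10: unregister job_E -> active={}
Op 11: register job_B */7 -> active={job_B:*/7}
Final interval of job_B = 7
Next fire of job_B after T=156: (156//7+1)*7 = 161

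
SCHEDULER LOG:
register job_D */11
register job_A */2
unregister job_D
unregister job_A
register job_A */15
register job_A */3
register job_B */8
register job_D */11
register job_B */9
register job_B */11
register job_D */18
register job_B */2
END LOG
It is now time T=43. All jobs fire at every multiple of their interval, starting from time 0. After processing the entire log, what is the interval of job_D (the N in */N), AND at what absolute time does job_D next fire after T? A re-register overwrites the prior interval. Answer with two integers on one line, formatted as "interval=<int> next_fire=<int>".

Op 1: register job_D */11 -> active={job_D:*/11}
Op 2: register job_A */2 -> active={job_A:*/2, job_D:*/11}
Op 3: unregister job_D -> active={job_A:*/2}
Op 4: unregister job_A -> active={}
Op 5: register job_A */15 -> active={job_A:*/15}
Op 6: register job_A */3 -> active={job_A:*/3}
Op 7: register job_B */8 -> active={job_A:*/3, job_B:*/8}
Op 8: register job_D */11 -> active={job_A:*/3, job_B:*/8, job_D:*/11}
Op 9: register job_B */9 -> active={job_A:*/3, job_B:*/9, job_D:*/11}
Op 10: register job_B */11 -> active={job_A:*/3, job_B:*/11, job_D:*/11}
Op 11: register job_D */18 -> active={job_A:*/3, job_B:*/11, job_D:*/18}
Op 12: register job_B */2 -> active={job_A:*/3, job_B:*/2, job_D:*/18}
Final interval of job_D = 18
Next fire of job_D after T=43: (43//18+1)*18 = 54

Answer: interval=18 next_fire=54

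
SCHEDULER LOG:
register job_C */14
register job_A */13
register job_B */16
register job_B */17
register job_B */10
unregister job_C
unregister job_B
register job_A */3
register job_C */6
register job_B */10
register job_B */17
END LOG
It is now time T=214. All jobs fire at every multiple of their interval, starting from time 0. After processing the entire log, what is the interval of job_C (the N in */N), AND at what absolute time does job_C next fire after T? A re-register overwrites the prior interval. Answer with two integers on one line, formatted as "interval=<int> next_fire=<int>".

Op 1: register job_C */14 -> active={job_C:*/14}
Op 2: register job_A */13 -> active={job_A:*/13, job_C:*/14}
Op 3: register job_B */16 -> active={job_A:*/13, job_B:*/16, job_C:*/14}
Op 4: register job_B */17 -> active={job_A:*/13, job_B:*/17, job_C:*/14}
Op 5: register job_B */10 -> active={job_A:*/13, job_B:*/10, job_C:*/14}
Op 6: unregister job_C -> active={job_A:*/13, job_B:*/10}
Op 7: unregister job_B -> active={job_A:*/13}
Op 8: register job_A */3 -> active={job_A:*/3}
Op 9: register job_C */6 -> active={job_A:*/3, job_C:*/6}
Op 10: register job_B */10 -> active={job_A:*/3, job_B:*/10, job_C:*/6}
Op 11: register job_B */17 -> active={job_A:*/3, job_B:*/17, job_C:*/6}
Final interval of job_C = 6
Next fire of job_C after T=214: (214//6+1)*6 = 216

Answer: interval=6 next_fire=216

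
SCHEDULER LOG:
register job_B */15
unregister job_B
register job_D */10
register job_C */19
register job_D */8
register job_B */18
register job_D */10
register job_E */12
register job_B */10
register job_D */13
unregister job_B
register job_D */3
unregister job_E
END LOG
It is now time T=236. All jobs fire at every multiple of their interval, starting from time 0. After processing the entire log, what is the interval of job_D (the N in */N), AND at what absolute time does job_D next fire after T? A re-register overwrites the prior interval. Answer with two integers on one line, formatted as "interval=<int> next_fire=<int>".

Op 1: register job_B */15 -> active={job_B:*/15}
Op 2: unregister job_B -> active={}
Op 3: register job_D */10 -> active={job_D:*/10}
Op 4: register job_C */19 -> active={job_C:*/19, job_D:*/10}
Op 5: register job_D */8 -> active={job_C:*/19, job_D:*/8}
Op 6: register job_B */18 -> active={job_B:*/18, job_C:*/19, job_D:*/8}
Op 7: register job_D */10 -> active={job_B:*/18, job_C:*/19, job_D:*/10}
Op 8: register job_E */12 -> active={job_B:*/18, job_C:*/19, job_D:*/10, job_E:*/12}
Op 9: register job_B */10 -> active={job_B:*/10, job_C:*/19, job_D:*/10, job_E:*/12}
Op 10: register job_D */13 -> active={job_B:*/10, job_C:*/19, job_D:*/13, job_E:*/12}
Op 11: unregister job_B -> active={job_C:*/19, job_D:*/13, job_E:*/12}
Op 12: register job_D */3 -> active={job_C:*/19, job_D:*/3, job_E:*/12}
Op 13: unregister job_E -> active={job_C:*/19, job_D:*/3}
Final interval of job_D = 3
Next fire of job_D after T=236: (236//3+1)*3 = 237

Answer: interval=3 next_fire=237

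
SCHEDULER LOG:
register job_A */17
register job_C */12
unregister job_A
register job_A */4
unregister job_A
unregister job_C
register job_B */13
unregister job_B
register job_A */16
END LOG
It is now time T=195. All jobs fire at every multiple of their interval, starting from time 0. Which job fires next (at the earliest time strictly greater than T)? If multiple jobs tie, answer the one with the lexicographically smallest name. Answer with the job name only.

Op 1: register job_A */17 -> active={job_A:*/17}
Op 2: register job_C */12 -> active={job_A:*/17, job_C:*/12}
Op 3: unregister job_A -> active={job_C:*/12}
Op 4: register job_A */4 -> active={job_A:*/4, job_C:*/12}
Op 5: unregister job_A -> active={job_C:*/12}
Op 6: unregister job_C -> active={}
Op 7: register job_B */13 -> active={job_B:*/13}
Op 8: unregister job_B -> active={}
Op 9: register job_A */16 -> active={job_A:*/16}
  job_A: interval 16, next fire after T=195 is 208
Earliest = 208, winner (lex tiebreak) = job_A

Answer: job_A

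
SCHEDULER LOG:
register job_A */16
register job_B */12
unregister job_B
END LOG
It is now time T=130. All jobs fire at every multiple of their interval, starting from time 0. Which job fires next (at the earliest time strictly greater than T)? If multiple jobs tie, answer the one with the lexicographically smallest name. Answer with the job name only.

Op 1: register job_A */16 -> active={job_A:*/16}
Op 2: register job_B */12 -> active={job_A:*/16, job_B:*/12}
Op 3: unregister job_B -> active={job_A:*/16}
  job_A: interval 16, next fire after T=130 is 144
Earliest = 144, winner (lex tiebreak) = job_A

Answer: job_A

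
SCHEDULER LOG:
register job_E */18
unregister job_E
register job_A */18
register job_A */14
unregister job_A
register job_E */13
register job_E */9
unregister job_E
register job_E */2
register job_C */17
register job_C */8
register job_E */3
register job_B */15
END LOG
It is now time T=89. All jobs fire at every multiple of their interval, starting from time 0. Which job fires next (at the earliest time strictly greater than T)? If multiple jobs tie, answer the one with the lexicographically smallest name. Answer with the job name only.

Answer: job_B

Derivation:
Op 1: register job_E */18 -> active={job_E:*/18}
Op 2: unregister job_E -> active={}
Op 3: register job_A */18 -> active={job_A:*/18}
Op 4: register job_A */14 -> active={job_A:*/14}
Op 5: unregister job_A -> active={}
Op 6: register job_E */13 -> active={job_E:*/13}
Op 7: register job_E */9 -> active={job_E:*/9}
Op 8: unregister job_E -> active={}
Op 9: register job_E */2 -> active={job_E:*/2}
Op 10: register job_C */17 -> active={job_C:*/17, job_E:*/2}
Op 11: register job_C */8 -> active={job_C:*/8, job_E:*/2}
Op 12: register job_E */3 -> active={job_C:*/8, job_E:*/3}
Op 13: register job_B */15 -> active={job_B:*/15, job_C:*/8, job_E:*/3}
  job_B: interval 15, next fire after T=89 is 90
  job_C: interval 8, next fire after T=89 is 96
  job_E: interval 3, next fire after T=89 is 90
Earliest = 90, winner (lex tiebreak) = job_B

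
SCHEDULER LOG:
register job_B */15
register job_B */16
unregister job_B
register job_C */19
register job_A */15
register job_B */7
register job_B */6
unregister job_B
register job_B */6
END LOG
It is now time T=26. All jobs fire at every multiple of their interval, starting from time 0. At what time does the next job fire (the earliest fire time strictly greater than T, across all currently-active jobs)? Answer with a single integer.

Answer: 30

Derivation:
Op 1: register job_B */15 -> active={job_B:*/15}
Op 2: register job_B */16 -> active={job_B:*/16}
Op 3: unregister job_B -> active={}
Op 4: register job_C */19 -> active={job_C:*/19}
Op 5: register job_A */15 -> active={job_A:*/15, job_C:*/19}
Op 6: register job_B */7 -> active={job_A:*/15, job_B:*/7, job_C:*/19}
Op 7: register job_B */6 -> active={job_A:*/15, job_B:*/6, job_C:*/19}
Op 8: unregister job_B -> active={job_A:*/15, job_C:*/19}
Op 9: register job_B */6 -> active={job_A:*/15, job_B:*/6, job_C:*/19}
  job_A: interval 15, next fire after T=26 is 30
  job_B: interval 6, next fire after T=26 is 30
  job_C: interval 19, next fire after T=26 is 38
Earliest fire time = 30 (job job_A)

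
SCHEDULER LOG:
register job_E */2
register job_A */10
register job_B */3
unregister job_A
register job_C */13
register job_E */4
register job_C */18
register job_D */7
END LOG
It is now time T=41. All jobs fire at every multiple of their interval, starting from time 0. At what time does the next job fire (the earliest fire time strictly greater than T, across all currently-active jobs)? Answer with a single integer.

Op 1: register job_E */2 -> active={job_E:*/2}
Op 2: register job_A */10 -> active={job_A:*/10, job_E:*/2}
Op 3: register job_B */3 -> active={job_A:*/10, job_B:*/3, job_E:*/2}
Op 4: unregister job_A -> active={job_B:*/3, job_E:*/2}
Op 5: register job_C */13 -> active={job_B:*/3, job_C:*/13, job_E:*/2}
Op 6: register job_E */4 -> active={job_B:*/3, job_C:*/13, job_E:*/4}
Op 7: register job_C */18 -> active={job_B:*/3, job_C:*/18, job_E:*/4}
Op 8: register job_D */7 -> active={job_B:*/3, job_C:*/18, job_D:*/7, job_E:*/4}
  job_B: interval 3, next fire after T=41 is 42
  job_C: interval 18, next fire after T=41 is 54
  job_D: interval 7, next fire after T=41 is 42
  job_E: interval 4, next fire after T=41 is 44
Earliest fire time = 42 (job job_B)

Answer: 42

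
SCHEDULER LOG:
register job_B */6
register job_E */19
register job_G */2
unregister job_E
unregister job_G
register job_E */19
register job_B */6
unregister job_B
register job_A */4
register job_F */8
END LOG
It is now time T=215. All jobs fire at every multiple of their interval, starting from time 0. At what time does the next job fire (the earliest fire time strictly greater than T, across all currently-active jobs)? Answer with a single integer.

Answer: 216

Derivation:
Op 1: register job_B */6 -> active={job_B:*/6}
Op 2: register job_E */19 -> active={job_B:*/6, job_E:*/19}
Op 3: register job_G */2 -> active={job_B:*/6, job_E:*/19, job_G:*/2}
Op 4: unregister job_E -> active={job_B:*/6, job_G:*/2}
Op 5: unregister job_G -> active={job_B:*/6}
Op 6: register job_E */19 -> active={job_B:*/6, job_E:*/19}
Op 7: register job_B */6 -> active={job_B:*/6, job_E:*/19}
Op 8: unregister job_B -> active={job_E:*/19}
Op 9: register job_A */4 -> active={job_A:*/4, job_E:*/19}
Op 10: register job_F */8 -> active={job_A:*/4, job_E:*/19, job_F:*/8}
  job_A: interval 4, next fire after T=215 is 216
  job_E: interval 19, next fire after T=215 is 228
  job_F: interval 8, next fire after T=215 is 216
Earliest fire time = 216 (job job_A)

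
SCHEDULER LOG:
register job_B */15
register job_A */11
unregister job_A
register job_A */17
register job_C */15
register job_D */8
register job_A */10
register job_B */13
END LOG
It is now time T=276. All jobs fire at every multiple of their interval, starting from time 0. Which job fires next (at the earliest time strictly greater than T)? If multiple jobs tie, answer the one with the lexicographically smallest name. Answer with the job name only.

Answer: job_A

Derivation:
Op 1: register job_B */15 -> active={job_B:*/15}
Op 2: register job_A */11 -> active={job_A:*/11, job_B:*/15}
Op 3: unregister job_A -> active={job_B:*/15}
Op 4: register job_A */17 -> active={job_A:*/17, job_B:*/15}
Op 5: register job_C */15 -> active={job_A:*/17, job_B:*/15, job_C:*/15}
Op 6: register job_D */8 -> active={job_A:*/17, job_B:*/15, job_C:*/15, job_D:*/8}
Op 7: register job_A */10 -> active={job_A:*/10, job_B:*/15, job_C:*/15, job_D:*/8}
Op 8: register job_B */13 -> active={job_A:*/10, job_B:*/13, job_C:*/15, job_D:*/8}
  job_A: interval 10, next fire after T=276 is 280
  job_B: interval 13, next fire after T=276 is 286
  job_C: interval 15, next fire after T=276 is 285
  job_D: interval 8, next fire after T=276 is 280
Earliest = 280, winner (lex tiebreak) = job_A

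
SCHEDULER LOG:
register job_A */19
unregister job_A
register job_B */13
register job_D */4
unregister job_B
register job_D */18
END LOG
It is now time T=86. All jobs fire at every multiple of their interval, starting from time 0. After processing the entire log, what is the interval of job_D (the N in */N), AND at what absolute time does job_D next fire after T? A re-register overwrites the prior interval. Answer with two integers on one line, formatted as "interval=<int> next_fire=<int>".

Op 1: register job_A */19 -> active={job_A:*/19}
Op 2: unregister job_A -> active={}
Op 3: register job_B */13 -> active={job_B:*/13}
Op 4: register job_D */4 -> active={job_B:*/13, job_D:*/4}
Op 5: unregister job_B -> active={job_D:*/4}
Op 6: register job_D */18 -> active={job_D:*/18}
Final interval of job_D = 18
Next fire of job_D after T=86: (86//18+1)*18 = 90

Answer: interval=18 next_fire=90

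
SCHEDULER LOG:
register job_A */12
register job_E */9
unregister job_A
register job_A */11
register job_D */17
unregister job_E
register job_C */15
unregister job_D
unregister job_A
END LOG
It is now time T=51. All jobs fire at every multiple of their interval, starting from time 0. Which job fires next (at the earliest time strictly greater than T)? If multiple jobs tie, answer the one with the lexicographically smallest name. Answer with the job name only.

Answer: job_C

Derivation:
Op 1: register job_A */12 -> active={job_A:*/12}
Op 2: register job_E */9 -> active={job_A:*/12, job_E:*/9}
Op 3: unregister job_A -> active={job_E:*/9}
Op 4: register job_A */11 -> active={job_A:*/11, job_E:*/9}
Op 5: register job_D */17 -> active={job_A:*/11, job_D:*/17, job_E:*/9}
Op 6: unregister job_E -> active={job_A:*/11, job_D:*/17}
Op 7: register job_C */15 -> active={job_A:*/11, job_C:*/15, job_D:*/17}
Op 8: unregister job_D -> active={job_A:*/11, job_C:*/15}
Op 9: unregister job_A -> active={job_C:*/15}
  job_C: interval 15, next fire after T=51 is 60
Earliest = 60, winner (lex tiebreak) = job_C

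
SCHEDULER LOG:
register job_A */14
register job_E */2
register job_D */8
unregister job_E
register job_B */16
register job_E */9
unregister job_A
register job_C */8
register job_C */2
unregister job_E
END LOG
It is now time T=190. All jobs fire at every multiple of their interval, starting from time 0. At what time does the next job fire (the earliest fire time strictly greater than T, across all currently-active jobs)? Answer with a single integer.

Answer: 192

Derivation:
Op 1: register job_A */14 -> active={job_A:*/14}
Op 2: register job_E */2 -> active={job_A:*/14, job_E:*/2}
Op 3: register job_D */8 -> active={job_A:*/14, job_D:*/8, job_E:*/2}
Op 4: unregister job_E -> active={job_A:*/14, job_D:*/8}
Op 5: register job_B */16 -> active={job_A:*/14, job_B:*/16, job_D:*/8}
Op 6: register job_E */9 -> active={job_A:*/14, job_B:*/16, job_D:*/8, job_E:*/9}
Op 7: unregister job_A -> active={job_B:*/16, job_D:*/8, job_E:*/9}
Op 8: register job_C */8 -> active={job_B:*/16, job_C:*/8, job_D:*/8, job_E:*/9}
Op 9: register job_C */2 -> active={job_B:*/16, job_C:*/2, job_D:*/8, job_E:*/9}
Op 10: unregister job_E -> active={job_B:*/16, job_C:*/2, job_D:*/8}
  job_B: interval 16, next fire after T=190 is 192
  job_C: interval 2, next fire after T=190 is 192
  job_D: interval 8, next fire after T=190 is 192
Earliest fire time = 192 (job job_B)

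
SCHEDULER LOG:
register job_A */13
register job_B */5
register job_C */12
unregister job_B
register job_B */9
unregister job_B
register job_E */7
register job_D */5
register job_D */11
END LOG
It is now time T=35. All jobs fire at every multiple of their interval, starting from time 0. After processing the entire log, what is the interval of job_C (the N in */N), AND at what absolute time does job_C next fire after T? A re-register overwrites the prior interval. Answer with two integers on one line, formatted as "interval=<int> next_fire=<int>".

Answer: interval=12 next_fire=36

Derivation:
Op 1: register job_A */13 -> active={job_A:*/13}
Op 2: register job_B */5 -> active={job_A:*/13, job_B:*/5}
Op 3: register job_C */12 -> active={job_A:*/13, job_B:*/5, job_C:*/12}
Op 4: unregister job_B -> active={job_A:*/13, job_C:*/12}
Op 5: register job_B */9 -> active={job_A:*/13, job_B:*/9, job_C:*/12}
Op 6: unregister job_B -> active={job_A:*/13, job_C:*/12}
Op 7: register job_E */7 -> active={job_A:*/13, job_C:*/12, job_E:*/7}
Op 8: register job_D */5 -> active={job_A:*/13, job_C:*/12, job_D:*/5, job_E:*/7}
Op 9: register job_D */11 -> active={job_A:*/13, job_C:*/12, job_D:*/11, job_E:*/7}
Final interval of job_C = 12
Next fire of job_C after T=35: (35//12+1)*12 = 36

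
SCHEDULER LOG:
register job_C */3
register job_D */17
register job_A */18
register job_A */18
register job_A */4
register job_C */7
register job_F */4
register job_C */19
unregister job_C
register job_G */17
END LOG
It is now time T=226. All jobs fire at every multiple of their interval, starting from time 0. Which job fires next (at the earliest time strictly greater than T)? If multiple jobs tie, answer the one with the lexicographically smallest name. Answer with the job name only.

Op 1: register job_C */3 -> active={job_C:*/3}
Op 2: register job_D */17 -> active={job_C:*/3, job_D:*/17}
Op 3: register job_A */18 -> active={job_A:*/18, job_C:*/3, job_D:*/17}
Op 4: register job_A */18 -> active={job_A:*/18, job_C:*/3, job_D:*/17}
Op 5: register job_A */4 -> active={job_A:*/4, job_C:*/3, job_D:*/17}
Op 6: register job_C */7 -> active={job_A:*/4, job_C:*/7, job_D:*/17}
Op 7: register job_F */4 -> active={job_A:*/4, job_C:*/7, job_D:*/17, job_F:*/4}
Op 8: register job_C */19 -> active={job_A:*/4, job_C:*/19, job_D:*/17, job_F:*/4}
Op 9: unregister job_C -> active={job_A:*/4, job_D:*/17, job_F:*/4}
Op 10: register job_G */17 -> active={job_A:*/4, job_D:*/17, job_F:*/4, job_G:*/17}
  job_A: interval 4, next fire after T=226 is 228
  job_D: interval 17, next fire after T=226 is 238
  job_F: interval 4, next fire after T=226 is 228
  job_G: interval 17, next fire after T=226 is 238
Earliest = 228, winner (lex tiebreak) = job_A

Answer: job_A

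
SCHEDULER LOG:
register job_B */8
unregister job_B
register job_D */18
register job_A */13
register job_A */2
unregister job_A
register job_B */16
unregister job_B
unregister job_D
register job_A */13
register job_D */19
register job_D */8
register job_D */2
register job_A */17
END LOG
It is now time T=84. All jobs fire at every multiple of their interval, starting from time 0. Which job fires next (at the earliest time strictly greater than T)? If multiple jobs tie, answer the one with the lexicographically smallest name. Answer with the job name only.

Answer: job_A

Derivation:
Op 1: register job_B */8 -> active={job_B:*/8}
Op 2: unregister job_B -> active={}
Op 3: register job_D */18 -> active={job_D:*/18}
Op 4: register job_A */13 -> active={job_A:*/13, job_D:*/18}
Op 5: register job_A */2 -> active={job_A:*/2, job_D:*/18}
Op 6: unregister job_A -> active={job_D:*/18}
Op 7: register job_B */16 -> active={job_B:*/16, job_D:*/18}
Op 8: unregister job_B -> active={job_D:*/18}
Op 9: unregister job_D -> active={}
Op 10: register job_A */13 -> active={job_A:*/13}
Op 11: register job_D */19 -> active={job_A:*/13, job_D:*/19}
Op 12: register job_D */8 -> active={job_A:*/13, job_D:*/8}
Op 13: register job_D */2 -> active={job_A:*/13, job_D:*/2}
Op 14: register job_A */17 -> active={job_A:*/17, job_D:*/2}
  job_A: interval 17, next fire after T=84 is 85
  job_D: interval 2, next fire after T=84 is 86
Earliest = 85, winner (lex tiebreak) = job_A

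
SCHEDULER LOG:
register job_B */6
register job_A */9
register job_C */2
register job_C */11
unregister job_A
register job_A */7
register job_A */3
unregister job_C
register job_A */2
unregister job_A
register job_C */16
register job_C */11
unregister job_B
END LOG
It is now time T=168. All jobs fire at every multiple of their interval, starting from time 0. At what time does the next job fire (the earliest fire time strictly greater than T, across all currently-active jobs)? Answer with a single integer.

Op 1: register job_B */6 -> active={job_B:*/6}
Op 2: register job_A */9 -> active={job_A:*/9, job_B:*/6}
Op 3: register job_C */2 -> active={job_A:*/9, job_B:*/6, job_C:*/2}
Op 4: register job_C */11 -> active={job_A:*/9, job_B:*/6, job_C:*/11}
Op 5: unregister job_A -> active={job_B:*/6, job_C:*/11}
Op 6: register job_A */7 -> active={job_A:*/7, job_B:*/6, job_C:*/11}
Op 7: register job_A */3 -> active={job_A:*/3, job_B:*/6, job_C:*/11}
Op 8: unregister job_C -> active={job_A:*/3, job_B:*/6}
Op 9: register job_A */2 -> active={job_A:*/2, job_B:*/6}
Op 10: unregister job_A -> active={job_B:*/6}
Op 11: register job_C */16 -> active={job_B:*/6, job_C:*/16}
Op 12: register job_C */11 -> active={job_B:*/6, job_C:*/11}
Op 13: unregister job_B -> active={job_C:*/11}
  job_C: interval 11, next fire after T=168 is 176
Earliest fire time = 176 (job job_C)

Answer: 176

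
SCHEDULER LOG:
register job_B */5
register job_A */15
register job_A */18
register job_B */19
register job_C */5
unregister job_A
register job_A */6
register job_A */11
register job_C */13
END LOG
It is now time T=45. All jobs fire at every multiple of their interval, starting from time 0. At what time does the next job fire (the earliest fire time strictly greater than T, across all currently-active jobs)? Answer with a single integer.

Op 1: register job_B */5 -> active={job_B:*/5}
Op 2: register job_A */15 -> active={job_A:*/15, job_B:*/5}
Op 3: register job_A */18 -> active={job_A:*/18, job_B:*/5}
Op 4: register job_B */19 -> active={job_A:*/18, job_B:*/19}
Op 5: register job_C */5 -> active={job_A:*/18, job_B:*/19, job_C:*/5}
Op 6: unregister job_A -> active={job_B:*/19, job_C:*/5}
Op 7: register job_A */6 -> active={job_A:*/6, job_B:*/19, job_C:*/5}
Op 8: register job_A */11 -> active={job_A:*/11, job_B:*/19, job_C:*/5}
Op 9: register job_C */13 -> active={job_A:*/11, job_B:*/19, job_C:*/13}
  job_A: interval 11, next fire after T=45 is 55
  job_B: interval 19, next fire after T=45 is 57
  job_C: interval 13, next fire after T=45 is 52
Earliest fire time = 52 (job job_C)

Answer: 52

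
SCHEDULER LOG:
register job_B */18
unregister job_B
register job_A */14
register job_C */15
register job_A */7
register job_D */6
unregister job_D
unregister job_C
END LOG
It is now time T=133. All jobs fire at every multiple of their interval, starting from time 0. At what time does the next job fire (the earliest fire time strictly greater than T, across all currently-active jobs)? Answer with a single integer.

Answer: 140

Derivation:
Op 1: register job_B */18 -> active={job_B:*/18}
Op 2: unregister job_B -> active={}
Op 3: register job_A */14 -> active={job_A:*/14}
Op 4: register job_C */15 -> active={job_A:*/14, job_C:*/15}
Op 5: register job_A */7 -> active={job_A:*/7, job_C:*/15}
Op 6: register job_D */6 -> active={job_A:*/7, job_C:*/15, job_D:*/6}
Op 7: unregister job_D -> active={job_A:*/7, job_C:*/15}
Op 8: unregister job_C -> active={job_A:*/7}
  job_A: interval 7, next fire after T=133 is 140
Earliest fire time = 140 (job job_A)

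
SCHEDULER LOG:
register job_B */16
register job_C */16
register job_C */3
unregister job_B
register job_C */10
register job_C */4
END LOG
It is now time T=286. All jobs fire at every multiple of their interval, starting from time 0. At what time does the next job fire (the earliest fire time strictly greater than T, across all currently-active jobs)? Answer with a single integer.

Answer: 288

Derivation:
Op 1: register job_B */16 -> active={job_B:*/16}
Op 2: register job_C */16 -> active={job_B:*/16, job_C:*/16}
Op 3: register job_C */3 -> active={job_B:*/16, job_C:*/3}
Op 4: unregister job_B -> active={job_C:*/3}
Op 5: register job_C */10 -> active={job_C:*/10}
Op 6: register job_C */4 -> active={job_C:*/4}
  job_C: interval 4, next fire after T=286 is 288
Earliest fire time = 288 (job job_C)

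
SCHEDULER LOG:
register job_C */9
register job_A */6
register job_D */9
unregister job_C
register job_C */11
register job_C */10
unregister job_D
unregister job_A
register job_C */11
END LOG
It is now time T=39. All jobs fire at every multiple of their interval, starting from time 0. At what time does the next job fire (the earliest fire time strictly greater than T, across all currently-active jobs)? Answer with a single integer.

Answer: 44

Derivation:
Op 1: register job_C */9 -> active={job_C:*/9}
Op 2: register job_A */6 -> active={job_A:*/6, job_C:*/9}
Op 3: register job_D */9 -> active={job_A:*/6, job_C:*/9, job_D:*/9}
Op 4: unregister job_C -> active={job_A:*/6, job_D:*/9}
Op 5: register job_C */11 -> active={job_A:*/6, job_C:*/11, job_D:*/9}
Op 6: register job_C */10 -> active={job_A:*/6, job_C:*/10, job_D:*/9}
Op 7: unregister job_D -> active={job_A:*/6, job_C:*/10}
Op 8: unregister job_A -> active={job_C:*/10}
Op 9: register job_C */11 -> active={job_C:*/11}
  job_C: interval 11, next fire after T=39 is 44
Earliest fire time = 44 (job job_C)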